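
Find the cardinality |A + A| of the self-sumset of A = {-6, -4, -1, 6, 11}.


A + A = {a + a' : a, a' ∈ A}; |A| = 5.
General bounds: 2|A| - 1 ≤ |A + A| ≤ |A|(|A|+1)/2, i.e. 9 ≤ |A + A| ≤ 15.
Lower bound 2|A|-1 is attained iff A is an arithmetic progression.
Enumerate sums a + a' for a ≤ a' (symmetric, so this suffices):
a = -6: -6+-6=-12, -6+-4=-10, -6+-1=-7, -6+6=0, -6+11=5
a = -4: -4+-4=-8, -4+-1=-5, -4+6=2, -4+11=7
a = -1: -1+-1=-2, -1+6=5, -1+11=10
a = 6: 6+6=12, 6+11=17
a = 11: 11+11=22
Distinct sums: {-12, -10, -8, -7, -5, -2, 0, 2, 5, 7, 10, 12, 17, 22}
|A + A| = 14

|A + A| = 14


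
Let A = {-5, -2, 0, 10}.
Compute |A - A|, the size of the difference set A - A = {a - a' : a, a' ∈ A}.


A - A = {a - a' : a, a' ∈ A}; |A| = 4.
Bounds: 2|A|-1 ≤ |A - A| ≤ |A|² - |A| + 1, i.e. 7 ≤ |A - A| ≤ 13.
Note: 0 ∈ A - A always (from a - a). The set is symmetric: if d ∈ A - A then -d ∈ A - A.
Enumerate nonzero differences d = a - a' with a > a' (then include -d):
Positive differences: {2, 3, 5, 10, 12, 15}
Full difference set: {0} ∪ (positive diffs) ∪ (negative diffs).
|A - A| = 1 + 2·6 = 13 (matches direct enumeration: 13).

|A - A| = 13


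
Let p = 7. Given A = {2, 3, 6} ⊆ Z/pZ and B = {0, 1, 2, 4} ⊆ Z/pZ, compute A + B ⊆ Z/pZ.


Work in Z/7Z: reduce every sum a + b modulo 7.
Enumerate all 12 pairs:
a = 2: 2+0=2, 2+1=3, 2+2=4, 2+4=6
a = 3: 3+0=3, 3+1=4, 3+2=5, 3+4=0
a = 6: 6+0=6, 6+1=0, 6+2=1, 6+4=3
Distinct residues collected: {0, 1, 2, 3, 4, 5, 6}
|A + B| = 7 (out of 7 total residues).

A + B = {0, 1, 2, 3, 4, 5, 6}


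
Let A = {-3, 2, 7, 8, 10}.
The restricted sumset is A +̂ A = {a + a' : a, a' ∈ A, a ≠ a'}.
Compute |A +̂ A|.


Restricted sumset: A +̂ A = {a + a' : a ∈ A, a' ∈ A, a ≠ a'}.
Equivalently, take A + A and drop any sum 2a that is achievable ONLY as a + a for a ∈ A (i.e. sums representable only with equal summands).
Enumerate pairs (a, a') with a < a' (symmetric, so each unordered pair gives one sum; this covers all a ≠ a'):
  -3 + 2 = -1
  -3 + 7 = 4
  -3 + 8 = 5
  -3 + 10 = 7
  2 + 7 = 9
  2 + 8 = 10
  2 + 10 = 12
  7 + 8 = 15
  7 + 10 = 17
  8 + 10 = 18
Collected distinct sums: {-1, 4, 5, 7, 9, 10, 12, 15, 17, 18}
|A +̂ A| = 10
(Reference bound: |A +̂ A| ≥ 2|A| - 3 for |A| ≥ 2, with |A| = 5 giving ≥ 7.)

|A +̂ A| = 10


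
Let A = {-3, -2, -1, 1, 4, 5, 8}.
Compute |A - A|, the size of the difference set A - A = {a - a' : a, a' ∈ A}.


A - A = {a - a' : a, a' ∈ A}; |A| = 7.
Bounds: 2|A|-1 ≤ |A - A| ≤ |A|² - |A| + 1, i.e. 13 ≤ |A - A| ≤ 43.
Note: 0 ∈ A - A always (from a - a). The set is symmetric: if d ∈ A - A then -d ∈ A - A.
Enumerate nonzero differences d = a - a' with a > a' (then include -d):
Positive differences: {1, 2, 3, 4, 5, 6, 7, 8, 9, 10, 11}
Full difference set: {0} ∪ (positive diffs) ∪ (negative diffs).
|A - A| = 1 + 2·11 = 23 (matches direct enumeration: 23).

|A - A| = 23


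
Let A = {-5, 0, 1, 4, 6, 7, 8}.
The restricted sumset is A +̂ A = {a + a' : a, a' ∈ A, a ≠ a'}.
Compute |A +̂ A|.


Restricted sumset: A +̂ A = {a + a' : a ∈ A, a' ∈ A, a ≠ a'}.
Equivalently, take A + A and drop any sum 2a that is achievable ONLY as a + a for a ∈ A (i.e. sums representable only with equal summands).
Enumerate pairs (a, a') with a < a' (symmetric, so each unordered pair gives one sum; this covers all a ≠ a'):
  -5 + 0 = -5
  -5 + 1 = -4
  -5 + 4 = -1
  -5 + 6 = 1
  -5 + 7 = 2
  -5 + 8 = 3
  0 + 1 = 1
  0 + 4 = 4
  0 + 6 = 6
  0 + 7 = 7
  0 + 8 = 8
  1 + 4 = 5
  1 + 6 = 7
  1 + 7 = 8
  1 + 8 = 9
  4 + 6 = 10
  4 + 7 = 11
  4 + 8 = 12
  6 + 7 = 13
  6 + 8 = 14
  7 + 8 = 15
Collected distinct sums: {-5, -4, -1, 1, 2, 3, 4, 5, 6, 7, 8, 9, 10, 11, 12, 13, 14, 15}
|A +̂ A| = 18
(Reference bound: |A +̂ A| ≥ 2|A| - 3 for |A| ≥ 2, with |A| = 7 giving ≥ 11.)

|A +̂ A| = 18


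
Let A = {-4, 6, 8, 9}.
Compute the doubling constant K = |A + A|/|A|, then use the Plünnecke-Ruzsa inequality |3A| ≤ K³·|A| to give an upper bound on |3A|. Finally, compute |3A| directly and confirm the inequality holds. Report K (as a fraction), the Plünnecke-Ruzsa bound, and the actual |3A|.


|A| = 4.
Step 1: Compute A + A by enumerating all 16 pairs.
A + A = {-8, 2, 4, 5, 12, 14, 15, 16, 17, 18}, so |A + A| = 10.
Step 2: Doubling constant K = |A + A|/|A| = 10/4 = 10/4 ≈ 2.5000.
Step 3: Plünnecke-Ruzsa gives |3A| ≤ K³·|A| = (2.5000)³ · 4 ≈ 62.5000.
Step 4: Compute 3A = A + A + A directly by enumerating all triples (a,b,c) ∈ A³; |3A| = 19.
Step 5: Check 19 ≤ 62.5000? Yes ✓.

K = 10/4, Plünnecke-Ruzsa bound K³|A| ≈ 62.5000, |3A| = 19, inequality holds.


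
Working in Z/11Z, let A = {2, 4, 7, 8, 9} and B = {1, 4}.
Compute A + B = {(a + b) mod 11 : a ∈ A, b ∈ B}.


Work in Z/11Z: reduce every sum a + b modulo 11.
Enumerate all 10 pairs:
a = 2: 2+1=3, 2+4=6
a = 4: 4+1=5, 4+4=8
a = 7: 7+1=8, 7+4=0
a = 8: 8+1=9, 8+4=1
a = 9: 9+1=10, 9+4=2
Distinct residues collected: {0, 1, 2, 3, 5, 6, 8, 9, 10}
|A + B| = 9 (out of 11 total residues).

A + B = {0, 1, 2, 3, 5, 6, 8, 9, 10}


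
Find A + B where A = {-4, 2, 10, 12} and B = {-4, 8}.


A + B = {a + b : a ∈ A, b ∈ B}.
Enumerate all |A|·|B| = 4·2 = 8 pairs (a, b) and collect distinct sums.
a = -4: -4+-4=-8, -4+8=4
a = 2: 2+-4=-2, 2+8=10
a = 10: 10+-4=6, 10+8=18
a = 12: 12+-4=8, 12+8=20
Collecting distinct sums: A + B = {-8, -2, 4, 6, 8, 10, 18, 20}
|A + B| = 8

A + B = {-8, -2, 4, 6, 8, 10, 18, 20}


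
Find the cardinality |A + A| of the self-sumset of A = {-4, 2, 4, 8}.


A + A = {a + a' : a, a' ∈ A}; |A| = 4.
General bounds: 2|A| - 1 ≤ |A + A| ≤ |A|(|A|+1)/2, i.e. 7 ≤ |A + A| ≤ 10.
Lower bound 2|A|-1 is attained iff A is an arithmetic progression.
Enumerate sums a + a' for a ≤ a' (symmetric, so this suffices):
a = -4: -4+-4=-8, -4+2=-2, -4+4=0, -4+8=4
a = 2: 2+2=4, 2+4=6, 2+8=10
a = 4: 4+4=8, 4+8=12
a = 8: 8+8=16
Distinct sums: {-8, -2, 0, 4, 6, 8, 10, 12, 16}
|A + A| = 9

|A + A| = 9


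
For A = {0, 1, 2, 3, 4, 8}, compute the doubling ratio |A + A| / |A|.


|A| = 6.
Compute A + A by enumerating all 36 pairs.
A + A = {0, 1, 2, 3, 4, 5, 6, 7, 8, 9, 10, 11, 12, 16}, so |A + A| = 14.
K = |A + A| / |A| = 14/6 = 7/3 ≈ 2.3333.
Reference: AP of size 6 gives K = 11/6 ≈ 1.8333; a fully generic set of size 6 gives K ≈ 3.5000.

|A| = 6, |A + A| = 14, K = 14/6 = 7/3.


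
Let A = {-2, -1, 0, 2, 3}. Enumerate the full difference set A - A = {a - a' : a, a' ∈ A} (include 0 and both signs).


A - A = {a - a' : a, a' ∈ A}.
Compute a - a' for each ordered pair (a, a'):
a = -2: -2--2=0, -2--1=-1, -2-0=-2, -2-2=-4, -2-3=-5
a = -1: -1--2=1, -1--1=0, -1-0=-1, -1-2=-3, -1-3=-4
a = 0: 0--2=2, 0--1=1, 0-0=0, 0-2=-2, 0-3=-3
a = 2: 2--2=4, 2--1=3, 2-0=2, 2-2=0, 2-3=-1
a = 3: 3--2=5, 3--1=4, 3-0=3, 3-2=1, 3-3=0
Collecting distinct values (and noting 0 appears from a-a):
A - A = {-5, -4, -3, -2, -1, 0, 1, 2, 3, 4, 5}
|A - A| = 11

A - A = {-5, -4, -3, -2, -1, 0, 1, 2, 3, 4, 5}


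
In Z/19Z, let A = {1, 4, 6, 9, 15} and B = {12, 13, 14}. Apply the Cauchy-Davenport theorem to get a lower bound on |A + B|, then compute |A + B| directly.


Cauchy-Davenport: |A + B| ≥ min(p, |A| + |B| - 1) for A, B nonempty in Z/pZ.
|A| = 5, |B| = 3, p = 19.
CD lower bound = min(19, 5 + 3 - 1) = min(19, 7) = 7.
Compute A + B mod 19 directly:
a = 1: 1+12=13, 1+13=14, 1+14=15
a = 4: 4+12=16, 4+13=17, 4+14=18
a = 6: 6+12=18, 6+13=0, 6+14=1
a = 9: 9+12=2, 9+13=3, 9+14=4
a = 15: 15+12=8, 15+13=9, 15+14=10
A + B = {0, 1, 2, 3, 4, 8, 9, 10, 13, 14, 15, 16, 17, 18}, so |A + B| = 14.
Verify: 14 ≥ 7? Yes ✓.

CD lower bound = 7, actual |A + B| = 14.


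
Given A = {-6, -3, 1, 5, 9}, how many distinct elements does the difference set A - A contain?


A - A = {a - a' : a, a' ∈ A}; |A| = 5.
Bounds: 2|A|-1 ≤ |A - A| ≤ |A|² - |A| + 1, i.e. 9 ≤ |A - A| ≤ 21.
Note: 0 ∈ A - A always (from a - a). The set is symmetric: if d ∈ A - A then -d ∈ A - A.
Enumerate nonzero differences d = a - a' with a > a' (then include -d):
Positive differences: {3, 4, 7, 8, 11, 12, 15}
Full difference set: {0} ∪ (positive diffs) ∪ (negative diffs).
|A - A| = 1 + 2·7 = 15 (matches direct enumeration: 15).

|A - A| = 15


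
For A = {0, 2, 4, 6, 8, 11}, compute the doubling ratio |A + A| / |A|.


|A| = 6.
Compute A + A by enumerating all 36 pairs.
A + A = {0, 2, 4, 6, 8, 10, 11, 12, 13, 14, 15, 16, 17, 19, 22}, so |A + A| = 15.
K = |A + A| / |A| = 15/6 = 5/2 ≈ 2.5000.
Reference: AP of size 6 gives K = 11/6 ≈ 1.8333; a fully generic set of size 6 gives K ≈ 3.5000.

|A| = 6, |A + A| = 15, K = 15/6 = 5/2.


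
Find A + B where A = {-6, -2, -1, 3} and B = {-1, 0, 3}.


A + B = {a + b : a ∈ A, b ∈ B}.
Enumerate all |A|·|B| = 4·3 = 12 pairs (a, b) and collect distinct sums.
a = -6: -6+-1=-7, -6+0=-6, -6+3=-3
a = -2: -2+-1=-3, -2+0=-2, -2+3=1
a = -1: -1+-1=-2, -1+0=-1, -1+3=2
a = 3: 3+-1=2, 3+0=3, 3+3=6
Collecting distinct sums: A + B = {-7, -6, -3, -2, -1, 1, 2, 3, 6}
|A + B| = 9

A + B = {-7, -6, -3, -2, -1, 1, 2, 3, 6}


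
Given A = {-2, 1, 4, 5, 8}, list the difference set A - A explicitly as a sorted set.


A - A = {a - a' : a, a' ∈ A}.
Compute a - a' for each ordered pair (a, a'):
a = -2: -2--2=0, -2-1=-3, -2-4=-6, -2-5=-7, -2-8=-10
a = 1: 1--2=3, 1-1=0, 1-4=-3, 1-5=-4, 1-8=-7
a = 4: 4--2=6, 4-1=3, 4-4=0, 4-5=-1, 4-8=-4
a = 5: 5--2=7, 5-1=4, 5-4=1, 5-5=0, 5-8=-3
a = 8: 8--2=10, 8-1=7, 8-4=4, 8-5=3, 8-8=0
Collecting distinct values (and noting 0 appears from a-a):
A - A = {-10, -7, -6, -4, -3, -1, 0, 1, 3, 4, 6, 7, 10}
|A - A| = 13

A - A = {-10, -7, -6, -4, -3, -1, 0, 1, 3, 4, 6, 7, 10}


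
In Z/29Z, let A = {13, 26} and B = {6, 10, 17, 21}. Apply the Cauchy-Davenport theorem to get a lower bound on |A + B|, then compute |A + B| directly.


Cauchy-Davenport: |A + B| ≥ min(p, |A| + |B| - 1) for A, B nonempty in Z/pZ.
|A| = 2, |B| = 4, p = 29.
CD lower bound = min(29, 2 + 4 - 1) = min(29, 5) = 5.
Compute A + B mod 29 directly:
a = 13: 13+6=19, 13+10=23, 13+17=1, 13+21=5
a = 26: 26+6=3, 26+10=7, 26+17=14, 26+21=18
A + B = {1, 3, 5, 7, 14, 18, 19, 23}, so |A + B| = 8.
Verify: 8 ≥ 5? Yes ✓.

CD lower bound = 5, actual |A + B| = 8.


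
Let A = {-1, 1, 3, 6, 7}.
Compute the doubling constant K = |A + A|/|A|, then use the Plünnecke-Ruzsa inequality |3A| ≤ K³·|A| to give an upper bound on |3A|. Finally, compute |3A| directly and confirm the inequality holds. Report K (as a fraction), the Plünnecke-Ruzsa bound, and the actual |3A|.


|A| = 5.
Step 1: Compute A + A by enumerating all 25 pairs.
A + A = {-2, 0, 2, 4, 5, 6, 7, 8, 9, 10, 12, 13, 14}, so |A + A| = 13.
Step 2: Doubling constant K = |A + A|/|A| = 13/5 = 13/5 ≈ 2.6000.
Step 3: Plünnecke-Ruzsa gives |3A| ≤ K³·|A| = (2.6000)³ · 5 ≈ 87.8800.
Step 4: Compute 3A = A + A + A directly by enumerating all triples (a,b,c) ∈ A³; |3A| = 22.
Step 5: Check 22 ≤ 87.8800? Yes ✓.

K = 13/5, Plünnecke-Ruzsa bound K³|A| ≈ 87.8800, |3A| = 22, inequality holds.


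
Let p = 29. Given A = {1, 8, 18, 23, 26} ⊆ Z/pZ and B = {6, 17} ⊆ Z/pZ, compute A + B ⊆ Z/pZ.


Work in Z/29Z: reduce every sum a + b modulo 29.
Enumerate all 10 pairs:
a = 1: 1+6=7, 1+17=18
a = 8: 8+6=14, 8+17=25
a = 18: 18+6=24, 18+17=6
a = 23: 23+6=0, 23+17=11
a = 26: 26+6=3, 26+17=14
Distinct residues collected: {0, 3, 6, 7, 11, 14, 18, 24, 25}
|A + B| = 9 (out of 29 total residues).

A + B = {0, 3, 6, 7, 11, 14, 18, 24, 25}


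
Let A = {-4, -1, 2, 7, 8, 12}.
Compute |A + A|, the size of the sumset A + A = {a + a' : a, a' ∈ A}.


A + A = {a + a' : a, a' ∈ A}; |A| = 6.
General bounds: 2|A| - 1 ≤ |A + A| ≤ |A|(|A|+1)/2, i.e. 11 ≤ |A + A| ≤ 21.
Lower bound 2|A|-1 is attained iff A is an arithmetic progression.
Enumerate sums a + a' for a ≤ a' (symmetric, so this suffices):
a = -4: -4+-4=-8, -4+-1=-5, -4+2=-2, -4+7=3, -4+8=4, -4+12=8
a = -1: -1+-1=-2, -1+2=1, -1+7=6, -1+8=7, -1+12=11
a = 2: 2+2=4, 2+7=9, 2+8=10, 2+12=14
a = 7: 7+7=14, 7+8=15, 7+12=19
a = 8: 8+8=16, 8+12=20
a = 12: 12+12=24
Distinct sums: {-8, -5, -2, 1, 3, 4, 6, 7, 8, 9, 10, 11, 14, 15, 16, 19, 20, 24}
|A + A| = 18

|A + A| = 18


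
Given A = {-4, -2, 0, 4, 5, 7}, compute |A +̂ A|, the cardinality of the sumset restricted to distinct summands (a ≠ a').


Restricted sumset: A +̂ A = {a + a' : a ∈ A, a' ∈ A, a ≠ a'}.
Equivalently, take A + A and drop any sum 2a that is achievable ONLY as a + a for a ∈ A (i.e. sums representable only with equal summands).
Enumerate pairs (a, a') with a < a' (symmetric, so each unordered pair gives one sum; this covers all a ≠ a'):
  -4 + -2 = -6
  -4 + 0 = -4
  -4 + 4 = 0
  -4 + 5 = 1
  -4 + 7 = 3
  -2 + 0 = -2
  -2 + 4 = 2
  -2 + 5 = 3
  -2 + 7 = 5
  0 + 4 = 4
  0 + 5 = 5
  0 + 7 = 7
  4 + 5 = 9
  4 + 7 = 11
  5 + 7 = 12
Collected distinct sums: {-6, -4, -2, 0, 1, 2, 3, 4, 5, 7, 9, 11, 12}
|A +̂ A| = 13
(Reference bound: |A +̂ A| ≥ 2|A| - 3 for |A| ≥ 2, with |A| = 6 giving ≥ 9.)

|A +̂ A| = 13


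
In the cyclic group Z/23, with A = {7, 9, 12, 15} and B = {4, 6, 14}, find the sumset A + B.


Work in Z/23Z: reduce every sum a + b modulo 23.
Enumerate all 12 pairs:
a = 7: 7+4=11, 7+6=13, 7+14=21
a = 9: 9+4=13, 9+6=15, 9+14=0
a = 12: 12+4=16, 12+6=18, 12+14=3
a = 15: 15+4=19, 15+6=21, 15+14=6
Distinct residues collected: {0, 3, 6, 11, 13, 15, 16, 18, 19, 21}
|A + B| = 10 (out of 23 total residues).

A + B = {0, 3, 6, 11, 13, 15, 16, 18, 19, 21}


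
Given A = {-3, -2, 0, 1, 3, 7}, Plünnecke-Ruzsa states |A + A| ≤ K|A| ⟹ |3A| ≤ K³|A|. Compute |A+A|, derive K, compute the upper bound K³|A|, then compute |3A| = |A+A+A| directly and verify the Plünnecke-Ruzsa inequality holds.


|A| = 6.
Step 1: Compute A + A by enumerating all 36 pairs.
A + A = {-6, -5, -4, -3, -2, -1, 0, 1, 2, 3, 4, 5, 6, 7, 8, 10, 14}, so |A + A| = 17.
Step 2: Doubling constant K = |A + A|/|A| = 17/6 = 17/6 ≈ 2.8333.
Step 3: Plünnecke-Ruzsa gives |3A| ≤ K³·|A| = (2.8333)³ · 6 ≈ 136.4722.
Step 4: Compute 3A = A + A + A directly by enumerating all triples (a,b,c) ∈ A³; |3A| = 27.
Step 5: Check 27 ≤ 136.4722? Yes ✓.

K = 17/6, Plünnecke-Ruzsa bound K³|A| ≈ 136.4722, |3A| = 27, inequality holds.


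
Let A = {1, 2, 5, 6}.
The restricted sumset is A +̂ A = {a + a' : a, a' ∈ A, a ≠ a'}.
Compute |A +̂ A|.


Restricted sumset: A +̂ A = {a + a' : a ∈ A, a' ∈ A, a ≠ a'}.
Equivalently, take A + A and drop any sum 2a that is achievable ONLY as a + a for a ∈ A (i.e. sums representable only with equal summands).
Enumerate pairs (a, a') with a < a' (symmetric, so each unordered pair gives one sum; this covers all a ≠ a'):
  1 + 2 = 3
  1 + 5 = 6
  1 + 6 = 7
  2 + 5 = 7
  2 + 6 = 8
  5 + 6 = 11
Collected distinct sums: {3, 6, 7, 8, 11}
|A +̂ A| = 5
(Reference bound: |A +̂ A| ≥ 2|A| - 3 for |A| ≥ 2, with |A| = 4 giving ≥ 5.)

|A +̂ A| = 5


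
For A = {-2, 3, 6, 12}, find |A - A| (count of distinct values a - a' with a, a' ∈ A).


A - A = {a - a' : a, a' ∈ A}; |A| = 4.
Bounds: 2|A|-1 ≤ |A - A| ≤ |A|² - |A| + 1, i.e. 7 ≤ |A - A| ≤ 13.
Note: 0 ∈ A - A always (from a - a). The set is symmetric: if d ∈ A - A then -d ∈ A - A.
Enumerate nonzero differences d = a - a' with a > a' (then include -d):
Positive differences: {3, 5, 6, 8, 9, 14}
Full difference set: {0} ∪ (positive diffs) ∪ (negative diffs).
|A - A| = 1 + 2·6 = 13 (matches direct enumeration: 13).

|A - A| = 13


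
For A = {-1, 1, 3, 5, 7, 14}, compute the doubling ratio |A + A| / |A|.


|A| = 6.
Compute A + A by enumerating all 36 pairs.
A + A = {-2, 0, 2, 4, 6, 8, 10, 12, 13, 14, 15, 17, 19, 21, 28}, so |A + A| = 15.
K = |A + A| / |A| = 15/6 = 5/2 ≈ 2.5000.
Reference: AP of size 6 gives K = 11/6 ≈ 1.8333; a fully generic set of size 6 gives K ≈ 3.5000.

|A| = 6, |A + A| = 15, K = 15/6 = 5/2.


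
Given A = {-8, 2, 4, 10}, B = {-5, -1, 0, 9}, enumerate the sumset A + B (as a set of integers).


A + B = {a + b : a ∈ A, b ∈ B}.
Enumerate all |A|·|B| = 4·4 = 16 pairs (a, b) and collect distinct sums.
a = -8: -8+-5=-13, -8+-1=-9, -8+0=-8, -8+9=1
a = 2: 2+-5=-3, 2+-1=1, 2+0=2, 2+9=11
a = 4: 4+-5=-1, 4+-1=3, 4+0=4, 4+9=13
a = 10: 10+-5=5, 10+-1=9, 10+0=10, 10+9=19
Collecting distinct sums: A + B = {-13, -9, -8, -3, -1, 1, 2, 3, 4, 5, 9, 10, 11, 13, 19}
|A + B| = 15

A + B = {-13, -9, -8, -3, -1, 1, 2, 3, 4, 5, 9, 10, 11, 13, 19}


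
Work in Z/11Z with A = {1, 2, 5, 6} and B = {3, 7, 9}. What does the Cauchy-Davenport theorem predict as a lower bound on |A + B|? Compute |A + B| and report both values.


Cauchy-Davenport: |A + B| ≥ min(p, |A| + |B| - 1) for A, B nonempty in Z/pZ.
|A| = 4, |B| = 3, p = 11.
CD lower bound = min(11, 4 + 3 - 1) = min(11, 6) = 6.
Compute A + B mod 11 directly:
a = 1: 1+3=4, 1+7=8, 1+9=10
a = 2: 2+3=5, 2+7=9, 2+9=0
a = 5: 5+3=8, 5+7=1, 5+9=3
a = 6: 6+3=9, 6+7=2, 6+9=4
A + B = {0, 1, 2, 3, 4, 5, 8, 9, 10}, so |A + B| = 9.
Verify: 9 ≥ 6? Yes ✓.

CD lower bound = 6, actual |A + B| = 9.


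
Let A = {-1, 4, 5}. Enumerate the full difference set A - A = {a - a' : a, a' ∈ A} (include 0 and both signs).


A - A = {a - a' : a, a' ∈ A}.
Compute a - a' for each ordered pair (a, a'):
a = -1: -1--1=0, -1-4=-5, -1-5=-6
a = 4: 4--1=5, 4-4=0, 4-5=-1
a = 5: 5--1=6, 5-4=1, 5-5=0
Collecting distinct values (and noting 0 appears from a-a):
A - A = {-6, -5, -1, 0, 1, 5, 6}
|A - A| = 7

A - A = {-6, -5, -1, 0, 1, 5, 6}


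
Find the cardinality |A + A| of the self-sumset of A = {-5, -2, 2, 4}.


A + A = {a + a' : a, a' ∈ A}; |A| = 4.
General bounds: 2|A| - 1 ≤ |A + A| ≤ |A|(|A|+1)/2, i.e. 7 ≤ |A + A| ≤ 10.
Lower bound 2|A|-1 is attained iff A is an arithmetic progression.
Enumerate sums a + a' for a ≤ a' (symmetric, so this suffices):
a = -5: -5+-5=-10, -5+-2=-7, -5+2=-3, -5+4=-1
a = -2: -2+-2=-4, -2+2=0, -2+4=2
a = 2: 2+2=4, 2+4=6
a = 4: 4+4=8
Distinct sums: {-10, -7, -4, -3, -1, 0, 2, 4, 6, 8}
|A + A| = 10

|A + A| = 10


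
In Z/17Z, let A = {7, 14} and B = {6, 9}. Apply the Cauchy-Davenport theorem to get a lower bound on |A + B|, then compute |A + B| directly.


Cauchy-Davenport: |A + B| ≥ min(p, |A| + |B| - 1) for A, B nonempty in Z/pZ.
|A| = 2, |B| = 2, p = 17.
CD lower bound = min(17, 2 + 2 - 1) = min(17, 3) = 3.
Compute A + B mod 17 directly:
a = 7: 7+6=13, 7+9=16
a = 14: 14+6=3, 14+9=6
A + B = {3, 6, 13, 16}, so |A + B| = 4.
Verify: 4 ≥ 3? Yes ✓.

CD lower bound = 3, actual |A + B| = 4.


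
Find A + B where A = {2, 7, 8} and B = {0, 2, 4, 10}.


A + B = {a + b : a ∈ A, b ∈ B}.
Enumerate all |A|·|B| = 3·4 = 12 pairs (a, b) and collect distinct sums.
a = 2: 2+0=2, 2+2=4, 2+4=6, 2+10=12
a = 7: 7+0=7, 7+2=9, 7+4=11, 7+10=17
a = 8: 8+0=8, 8+2=10, 8+4=12, 8+10=18
Collecting distinct sums: A + B = {2, 4, 6, 7, 8, 9, 10, 11, 12, 17, 18}
|A + B| = 11

A + B = {2, 4, 6, 7, 8, 9, 10, 11, 12, 17, 18}


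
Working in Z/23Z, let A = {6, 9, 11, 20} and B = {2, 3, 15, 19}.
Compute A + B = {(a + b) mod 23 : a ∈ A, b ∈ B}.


Work in Z/23Z: reduce every sum a + b modulo 23.
Enumerate all 16 pairs:
a = 6: 6+2=8, 6+3=9, 6+15=21, 6+19=2
a = 9: 9+2=11, 9+3=12, 9+15=1, 9+19=5
a = 11: 11+2=13, 11+3=14, 11+15=3, 11+19=7
a = 20: 20+2=22, 20+3=0, 20+15=12, 20+19=16
Distinct residues collected: {0, 1, 2, 3, 5, 7, 8, 9, 11, 12, 13, 14, 16, 21, 22}
|A + B| = 15 (out of 23 total residues).

A + B = {0, 1, 2, 3, 5, 7, 8, 9, 11, 12, 13, 14, 16, 21, 22}


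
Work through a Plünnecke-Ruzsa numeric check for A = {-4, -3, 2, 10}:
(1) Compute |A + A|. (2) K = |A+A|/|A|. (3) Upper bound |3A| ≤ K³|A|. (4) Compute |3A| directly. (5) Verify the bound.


|A| = 4.
Step 1: Compute A + A by enumerating all 16 pairs.
A + A = {-8, -7, -6, -2, -1, 4, 6, 7, 12, 20}, so |A + A| = 10.
Step 2: Doubling constant K = |A + A|/|A| = 10/4 = 10/4 ≈ 2.5000.
Step 3: Plünnecke-Ruzsa gives |3A| ≤ K³·|A| = (2.5000)³ · 4 ≈ 62.5000.
Step 4: Compute 3A = A + A + A directly by enumerating all triples (a,b,c) ∈ A³; |3A| = 20.
Step 5: Check 20 ≤ 62.5000? Yes ✓.

K = 10/4, Plünnecke-Ruzsa bound K³|A| ≈ 62.5000, |3A| = 20, inequality holds.


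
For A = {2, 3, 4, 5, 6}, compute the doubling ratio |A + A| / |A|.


|A| = 5.
Compute A + A by enumerating all 25 pairs.
A + A = {4, 5, 6, 7, 8, 9, 10, 11, 12}, so |A + A| = 9.
K = |A + A| / |A| = 9/5 (already in lowest terms) ≈ 1.8000.
Reference: AP of size 5 gives K = 9/5 ≈ 1.8000; a fully generic set of size 5 gives K ≈ 3.0000.

|A| = 5, |A + A| = 9, K = 9/5.


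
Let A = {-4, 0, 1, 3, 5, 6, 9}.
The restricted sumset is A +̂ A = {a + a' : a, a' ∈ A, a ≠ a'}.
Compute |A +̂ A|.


Restricted sumset: A +̂ A = {a + a' : a ∈ A, a' ∈ A, a ≠ a'}.
Equivalently, take A + A and drop any sum 2a that is achievable ONLY as a + a for a ∈ A (i.e. sums representable only with equal summands).
Enumerate pairs (a, a') with a < a' (symmetric, so each unordered pair gives one sum; this covers all a ≠ a'):
  -4 + 0 = -4
  -4 + 1 = -3
  -4 + 3 = -1
  -4 + 5 = 1
  -4 + 6 = 2
  -4 + 9 = 5
  0 + 1 = 1
  0 + 3 = 3
  0 + 5 = 5
  0 + 6 = 6
  0 + 9 = 9
  1 + 3 = 4
  1 + 5 = 6
  1 + 6 = 7
  1 + 9 = 10
  3 + 5 = 8
  3 + 6 = 9
  3 + 9 = 12
  5 + 6 = 11
  5 + 9 = 14
  6 + 9 = 15
Collected distinct sums: {-4, -3, -1, 1, 2, 3, 4, 5, 6, 7, 8, 9, 10, 11, 12, 14, 15}
|A +̂ A| = 17
(Reference bound: |A +̂ A| ≥ 2|A| - 3 for |A| ≥ 2, with |A| = 7 giving ≥ 11.)

|A +̂ A| = 17


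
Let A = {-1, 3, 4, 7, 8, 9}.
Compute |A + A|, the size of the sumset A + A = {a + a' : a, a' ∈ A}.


A + A = {a + a' : a, a' ∈ A}; |A| = 6.
General bounds: 2|A| - 1 ≤ |A + A| ≤ |A|(|A|+1)/2, i.e. 11 ≤ |A + A| ≤ 21.
Lower bound 2|A|-1 is attained iff A is an arithmetic progression.
Enumerate sums a + a' for a ≤ a' (symmetric, so this suffices):
a = -1: -1+-1=-2, -1+3=2, -1+4=3, -1+7=6, -1+8=7, -1+9=8
a = 3: 3+3=6, 3+4=7, 3+7=10, 3+8=11, 3+9=12
a = 4: 4+4=8, 4+7=11, 4+8=12, 4+9=13
a = 7: 7+7=14, 7+8=15, 7+9=16
a = 8: 8+8=16, 8+9=17
a = 9: 9+9=18
Distinct sums: {-2, 2, 3, 6, 7, 8, 10, 11, 12, 13, 14, 15, 16, 17, 18}
|A + A| = 15

|A + A| = 15


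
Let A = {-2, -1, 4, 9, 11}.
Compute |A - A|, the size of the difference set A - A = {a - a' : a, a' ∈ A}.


A - A = {a - a' : a, a' ∈ A}; |A| = 5.
Bounds: 2|A|-1 ≤ |A - A| ≤ |A|² - |A| + 1, i.e. 9 ≤ |A - A| ≤ 21.
Note: 0 ∈ A - A always (from a - a). The set is symmetric: if d ∈ A - A then -d ∈ A - A.
Enumerate nonzero differences d = a - a' with a > a' (then include -d):
Positive differences: {1, 2, 5, 6, 7, 10, 11, 12, 13}
Full difference set: {0} ∪ (positive diffs) ∪ (negative diffs).
|A - A| = 1 + 2·9 = 19 (matches direct enumeration: 19).

|A - A| = 19


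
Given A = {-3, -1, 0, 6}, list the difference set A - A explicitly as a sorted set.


A - A = {a - a' : a, a' ∈ A}.
Compute a - a' for each ordered pair (a, a'):
a = -3: -3--3=0, -3--1=-2, -3-0=-3, -3-6=-9
a = -1: -1--3=2, -1--1=0, -1-0=-1, -1-6=-7
a = 0: 0--3=3, 0--1=1, 0-0=0, 0-6=-6
a = 6: 6--3=9, 6--1=7, 6-0=6, 6-6=0
Collecting distinct values (and noting 0 appears from a-a):
A - A = {-9, -7, -6, -3, -2, -1, 0, 1, 2, 3, 6, 7, 9}
|A - A| = 13

A - A = {-9, -7, -6, -3, -2, -1, 0, 1, 2, 3, 6, 7, 9}


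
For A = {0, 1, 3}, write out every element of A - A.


A - A = {a - a' : a, a' ∈ A}.
Compute a - a' for each ordered pair (a, a'):
a = 0: 0-0=0, 0-1=-1, 0-3=-3
a = 1: 1-0=1, 1-1=0, 1-3=-2
a = 3: 3-0=3, 3-1=2, 3-3=0
Collecting distinct values (and noting 0 appears from a-a):
A - A = {-3, -2, -1, 0, 1, 2, 3}
|A - A| = 7

A - A = {-3, -2, -1, 0, 1, 2, 3}


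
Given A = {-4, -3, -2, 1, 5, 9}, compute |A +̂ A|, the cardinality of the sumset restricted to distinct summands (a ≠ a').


Restricted sumset: A +̂ A = {a + a' : a ∈ A, a' ∈ A, a ≠ a'}.
Equivalently, take A + A and drop any sum 2a that is achievable ONLY as a + a for a ∈ A (i.e. sums representable only with equal summands).
Enumerate pairs (a, a') with a < a' (symmetric, so each unordered pair gives one sum; this covers all a ≠ a'):
  -4 + -3 = -7
  -4 + -2 = -6
  -4 + 1 = -3
  -4 + 5 = 1
  -4 + 9 = 5
  -3 + -2 = -5
  -3 + 1 = -2
  -3 + 5 = 2
  -3 + 9 = 6
  -2 + 1 = -1
  -2 + 5 = 3
  -2 + 9 = 7
  1 + 5 = 6
  1 + 9 = 10
  5 + 9 = 14
Collected distinct sums: {-7, -6, -5, -3, -2, -1, 1, 2, 3, 5, 6, 7, 10, 14}
|A +̂ A| = 14
(Reference bound: |A +̂ A| ≥ 2|A| - 3 for |A| ≥ 2, with |A| = 6 giving ≥ 9.)

|A +̂ A| = 14


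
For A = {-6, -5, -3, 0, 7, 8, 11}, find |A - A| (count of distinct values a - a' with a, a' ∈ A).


A - A = {a - a' : a, a' ∈ A}; |A| = 7.
Bounds: 2|A|-1 ≤ |A - A| ≤ |A|² - |A| + 1, i.e. 13 ≤ |A - A| ≤ 43.
Note: 0 ∈ A - A always (from a - a). The set is symmetric: if d ∈ A - A then -d ∈ A - A.
Enumerate nonzero differences d = a - a' with a > a' (then include -d):
Positive differences: {1, 2, 3, 4, 5, 6, 7, 8, 10, 11, 12, 13, 14, 16, 17}
Full difference set: {0} ∪ (positive diffs) ∪ (negative diffs).
|A - A| = 1 + 2·15 = 31 (matches direct enumeration: 31).

|A - A| = 31


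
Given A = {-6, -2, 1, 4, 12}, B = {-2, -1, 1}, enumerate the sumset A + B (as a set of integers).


A + B = {a + b : a ∈ A, b ∈ B}.
Enumerate all |A|·|B| = 5·3 = 15 pairs (a, b) and collect distinct sums.
a = -6: -6+-2=-8, -6+-1=-7, -6+1=-5
a = -2: -2+-2=-4, -2+-1=-3, -2+1=-1
a = 1: 1+-2=-1, 1+-1=0, 1+1=2
a = 4: 4+-2=2, 4+-1=3, 4+1=5
a = 12: 12+-2=10, 12+-1=11, 12+1=13
Collecting distinct sums: A + B = {-8, -7, -5, -4, -3, -1, 0, 2, 3, 5, 10, 11, 13}
|A + B| = 13

A + B = {-8, -7, -5, -4, -3, -1, 0, 2, 3, 5, 10, 11, 13}


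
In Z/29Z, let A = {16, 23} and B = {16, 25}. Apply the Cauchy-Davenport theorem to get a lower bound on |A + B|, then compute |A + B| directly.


Cauchy-Davenport: |A + B| ≥ min(p, |A| + |B| - 1) for A, B nonempty in Z/pZ.
|A| = 2, |B| = 2, p = 29.
CD lower bound = min(29, 2 + 2 - 1) = min(29, 3) = 3.
Compute A + B mod 29 directly:
a = 16: 16+16=3, 16+25=12
a = 23: 23+16=10, 23+25=19
A + B = {3, 10, 12, 19}, so |A + B| = 4.
Verify: 4 ≥ 3? Yes ✓.

CD lower bound = 3, actual |A + B| = 4.


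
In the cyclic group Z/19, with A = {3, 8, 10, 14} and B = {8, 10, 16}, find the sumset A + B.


Work in Z/19Z: reduce every sum a + b modulo 19.
Enumerate all 12 pairs:
a = 3: 3+8=11, 3+10=13, 3+16=0
a = 8: 8+8=16, 8+10=18, 8+16=5
a = 10: 10+8=18, 10+10=1, 10+16=7
a = 14: 14+8=3, 14+10=5, 14+16=11
Distinct residues collected: {0, 1, 3, 5, 7, 11, 13, 16, 18}
|A + B| = 9 (out of 19 total residues).

A + B = {0, 1, 3, 5, 7, 11, 13, 16, 18}


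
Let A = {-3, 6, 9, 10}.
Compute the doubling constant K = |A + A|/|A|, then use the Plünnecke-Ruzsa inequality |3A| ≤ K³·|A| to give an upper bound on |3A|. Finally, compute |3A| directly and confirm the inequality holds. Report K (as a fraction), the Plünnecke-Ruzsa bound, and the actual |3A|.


|A| = 4.
Step 1: Compute A + A by enumerating all 16 pairs.
A + A = {-6, 3, 6, 7, 12, 15, 16, 18, 19, 20}, so |A + A| = 10.
Step 2: Doubling constant K = |A + A|/|A| = 10/4 = 10/4 ≈ 2.5000.
Step 3: Plünnecke-Ruzsa gives |3A| ≤ K³·|A| = (2.5000)³ · 4 ≈ 62.5000.
Step 4: Compute 3A = A + A + A directly by enumerating all triples (a,b,c) ∈ A³; |3A| = 20.
Step 5: Check 20 ≤ 62.5000? Yes ✓.

K = 10/4, Plünnecke-Ruzsa bound K³|A| ≈ 62.5000, |3A| = 20, inequality holds.


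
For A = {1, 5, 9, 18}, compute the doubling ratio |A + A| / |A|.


|A| = 4.
Compute A + A by enumerating all 16 pairs.
A + A = {2, 6, 10, 14, 18, 19, 23, 27, 36}, so |A + A| = 9.
K = |A + A| / |A| = 9/4 (already in lowest terms) ≈ 2.2500.
Reference: AP of size 4 gives K = 7/4 ≈ 1.7500; a fully generic set of size 4 gives K ≈ 2.5000.

|A| = 4, |A + A| = 9, K = 9/4.


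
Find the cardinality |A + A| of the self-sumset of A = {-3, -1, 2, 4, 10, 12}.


A + A = {a + a' : a, a' ∈ A}; |A| = 6.
General bounds: 2|A| - 1 ≤ |A + A| ≤ |A|(|A|+1)/2, i.e. 11 ≤ |A + A| ≤ 21.
Lower bound 2|A|-1 is attained iff A is an arithmetic progression.
Enumerate sums a + a' for a ≤ a' (symmetric, so this suffices):
a = -3: -3+-3=-6, -3+-1=-4, -3+2=-1, -3+4=1, -3+10=7, -3+12=9
a = -1: -1+-1=-2, -1+2=1, -1+4=3, -1+10=9, -1+12=11
a = 2: 2+2=4, 2+4=6, 2+10=12, 2+12=14
a = 4: 4+4=8, 4+10=14, 4+12=16
a = 10: 10+10=20, 10+12=22
a = 12: 12+12=24
Distinct sums: {-6, -4, -2, -1, 1, 3, 4, 6, 7, 8, 9, 11, 12, 14, 16, 20, 22, 24}
|A + A| = 18

|A + A| = 18


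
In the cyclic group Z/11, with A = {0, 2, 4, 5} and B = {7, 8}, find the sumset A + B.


Work in Z/11Z: reduce every sum a + b modulo 11.
Enumerate all 8 pairs:
a = 0: 0+7=7, 0+8=8
a = 2: 2+7=9, 2+8=10
a = 4: 4+7=0, 4+8=1
a = 5: 5+7=1, 5+8=2
Distinct residues collected: {0, 1, 2, 7, 8, 9, 10}
|A + B| = 7 (out of 11 total residues).

A + B = {0, 1, 2, 7, 8, 9, 10}


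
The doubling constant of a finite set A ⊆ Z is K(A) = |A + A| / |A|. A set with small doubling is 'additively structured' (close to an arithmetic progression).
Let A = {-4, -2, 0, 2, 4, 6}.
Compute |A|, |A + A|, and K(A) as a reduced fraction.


|A| = 6.
Compute A + A by enumerating all 36 pairs.
A + A = {-8, -6, -4, -2, 0, 2, 4, 6, 8, 10, 12}, so |A + A| = 11.
K = |A + A| / |A| = 11/6 (already in lowest terms) ≈ 1.8333.
Reference: AP of size 6 gives K = 11/6 ≈ 1.8333; a fully generic set of size 6 gives K ≈ 3.5000.

|A| = 6, |A + A| = 11, K = 11/6.


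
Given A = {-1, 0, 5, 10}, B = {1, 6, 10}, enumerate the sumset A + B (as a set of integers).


A + B = {a + b : a ∈ A, b ∈ B}.
Enumerate all |A|·|B| = 4·3 = 12 pairs (a, b) and collect distinct sums.
a = -1: -1+1=0, -1+6=5, -1+10=9
a = 0: 0+1=1, 0+6=6, 0+10=10
a = 5: 5+1=6, 5+6=11, 5+10=15
a = 10: 10+1=11, 10+6=16, 10+10=20
Collecting distinct sums: A + B = {0, 1, 5, 6, 9, 10, 11, 15, 16, 20}
|A + B| = 10

A + B = {0, 1, 5, 6, 9, 10, 11, 15, 16, 20}


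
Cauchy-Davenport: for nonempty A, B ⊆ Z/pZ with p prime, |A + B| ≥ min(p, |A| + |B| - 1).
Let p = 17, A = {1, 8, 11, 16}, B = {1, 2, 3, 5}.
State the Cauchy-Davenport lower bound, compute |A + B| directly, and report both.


Cauchy-Davenport: |A + B| ≥ min(p, |A| + |B| - 1) for A, B nonempty in Z/pZ.
|A| = 4, |B| = 4, p = 17.
CD lower bound = min(17, 4 + 4 - 1) = min(17, 7) = 7.
Compute A + B mod 17 directly:
a = 1: 1+1=2, 1+2=3, 1+3=4, 1+5=6
a = 8: 8+1=9, 8+2=10, 8+3=11, 8+5=13
a = 11: 11+1=12, 11+2=13, 11+3=14, 11+5=16
a = 16: 16+1=0, 16+2=1, 16+3=2, 16+5=4
A + B = {0, 1, 2, 3, 4, 6, 9, 10, 11, 12, 13, 14, 16}, so |A + B| = 13.
Verify: 13 ≥ 7? Yes ✓.

CD lower bound = 7, actual |A + B| = 13.


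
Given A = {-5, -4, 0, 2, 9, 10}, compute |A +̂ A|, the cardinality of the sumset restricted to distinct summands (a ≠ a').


Restricted sumset: A +̂ A = {a + a' : a ∈ A, a' ∈ A, a ≠ a'}.
Equivalently, take A + A and drop any sum 2a that is achievable ONLY as a + a for a ∈ A (i.e. sums representable only with equal summands).
Enumerate pairs (a, a') with a < a' (symmetric, so each unordered pair gives one sum; this covers all a ≠ a'):
  -5 + -4 = -9
  -5 + 0 = -5
  -5 + 2 = -3
  -5 + 9 = 4
  -5 + 10 = 5
  -4 + 0 = -4
  -4 + 2 = -2
  -4 + 9 = 5
  -4 + 10 = 6
  0 + 2 = 2
  0 + 9 = 9
  0 + 10 = 10
  2 + 9 = 11
  2 + 10 = 12
  9 + 10 = 19
Collected distinct sums: {-9, -5, -4, -3, -2, 2, 4, 5, 6, 9, 10, 11, 12, 19}
|A +̂ A| = 14
(Reference bound: |A +̂ A| ≥ 2|A| - 3 for |A| ≥ 2, with |A| = 6 giving ≥ 9.)

|A +̂ A| = 14


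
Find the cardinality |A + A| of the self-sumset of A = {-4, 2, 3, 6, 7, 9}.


A + A = {a + a' : a, a' ∈ A}; |A| = 6.
General bounds: 2|A| - 1 ≤ |A + A| ≤ |A|(|A|+1)/2, i.e. 11 ≤ |A + A| ≤ 21.
Lower bound 2|A|-1 is attained iff A is an arithmetic progression.
Enumerate sums a + a' for a ≤ a' (symmetric, so this suffices):
a = -4: -4+-4=-8, -4+2=-2, -4+3=-1, -4+6=2, -4+7=3, -4+9=5
a = 2: 2+2=4, 2+3=5, 2+6=8, 2+7=9, 2+9=11
a = 3: 3+3=6, 3+6=9, 3+7=10, 3+9=12
a = 6: 6+6=12, 6+7=13, 6+9=15
a = 7: 7+7=14, 7+9=16
a = 9: 9+9=18
Distinct sums: {-8, -2, -1, 2, 3, 4, 5, 6, 8, 9, 10, 11, 12, 13, 14, 15, 16, 18}
|A + A| = 18

|A + A| = 18


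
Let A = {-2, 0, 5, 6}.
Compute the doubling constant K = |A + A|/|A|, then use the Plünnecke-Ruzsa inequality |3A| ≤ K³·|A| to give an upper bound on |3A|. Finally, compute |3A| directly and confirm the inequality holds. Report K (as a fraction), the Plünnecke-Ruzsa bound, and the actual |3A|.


|A| = 4.
Step 1: Compute A + A by enumerating all 16 pairs.
A + A = {-4, -2, 0, 3, 4, 5, 6, 10, 11, 12}, so |A + A| = 10.
Step 2: Doubling constant K = |A + A|/|A| = 10/4 = 10/4 ≈ 2.5000.
Step 3: Plünnecke-Ruzsa gives |3A| ≤ K³·|A| = (2.5000)³ · 4 ≈ 62.5000.
Step 4: Compute 3A = A + A + A directly by enumerating all triples (a,b,c) ∈ A³; |3A| = 19.
Step 5: Check 19 ≤ 62.5000? Yes ✓.

K = 10/4, Plünnecke-Ruzsa bound K³|A| ≈ 62.5000, |3A| = 19, inequality holds.


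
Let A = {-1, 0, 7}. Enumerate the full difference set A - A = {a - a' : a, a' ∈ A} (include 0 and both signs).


A - A = {a - a' : a, a' ∈ A}.
Compute a - a' for each ordered pair (a, a'):
a = -1: -1--1=0, -1-0=-1, -1-7=-8
a = 0: 0--1=1, 0-0=0, 0-7=-7
a = 7: 7--1=8, 7-0=7, 7-7=0
Collecting distinct values (and noting 0 appears from a-a):
A - A = {-8, -7, -1, 0, 1, 7, 8}
|A - A| = 7

A - A = {-8, -7, -1, 0, 1, 7, 8}


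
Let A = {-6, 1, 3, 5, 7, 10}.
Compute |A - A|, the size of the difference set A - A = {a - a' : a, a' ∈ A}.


A - A = {a - a' : a, a' ∈ A}; |A| = 6.
Bounds: 2|A|-1 ≤ |A - A| ≤ |A|² - |A| + 1, i.e. 11 ≤ |A - A| ≤ 31.
Note: 0 ∈ A - A always (from a - a). The set is symmetric: if d ∈ A - A then -d ∈ A - A.
Enumerate nonzero differences d = a - a' with a > a' (then include -d):
Positive differences: {2, 3, 4, 5, 6, 7, 9, 11, 13, 16}
Full difference set: {0} ∪ (positive diffs) ∪ (negative diffs).
|A - A| = 1 + 2·10 = 21 (matches direct enumeration: 21).

|A - A| = 21


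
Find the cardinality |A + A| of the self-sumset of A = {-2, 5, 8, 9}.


A + A = {a + a' : a, a' ∈ A}; |A| = 4.
General bounds: 2|A| - 1 ≤ |A + A| ≤ |A|(|A|+1)/2, i.e. 7 ≤ |A + A| ≤ 10.
Lower bound 2|A|-1 is attained iff A is an arithmetic progression.
Enumerate sums a + a' for a ≤ a' (symmetric, so this suffices):
a = -2: -2+-2=-4, -2+5=3, -2+8=6, -2+9=7
a = 5: 5+5=10, 5+8=13, 5+9=14
a = 8: 8+8=16, 8+9=17
a = 9: 9+9=18
Distinct sums: {-4, 3, 6, 7, 10, 13, 14, 16, 17, 18}
|A + A| = 10

|A + A| = 10


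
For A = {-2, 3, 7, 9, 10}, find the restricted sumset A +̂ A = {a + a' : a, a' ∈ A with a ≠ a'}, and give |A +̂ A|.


Restricted sumset: A +̂ A = {a + a' : a ∈ A, a' ∈ A, a ≠ a'}.
Equivalently, take A + A and drop any sum 2a that is achievable ONLY as a + a for a ∈ A (i.e. sums representable only with equal summands).
Enumerate pairs (a, a') with a < a' (symmetric, so each unordered pair gives one sum; this covers all a ≠ a'):
  -2 + 3 = 1
  -2 + 7 = 5
  -2 + 9 = 7
  -2 + 10 = 8
  3 + 7 = 10
  3 + 9 = 12
  3 + 10 = 13
  7 + 9 = 16
  7 + 10 = 17
  9 + 10 = 19
Collected distinct sums: {1, 5, 7, 8, 10, 12, 13, 16, 17, 19}
|A +̂ A| = 10
(Reference bound: |A +̂ A| ≥ 2|A| - 3 for |A| ≥ 2, with |A| = 5 giving ≥ 7.)

|A +̂ A| = 10


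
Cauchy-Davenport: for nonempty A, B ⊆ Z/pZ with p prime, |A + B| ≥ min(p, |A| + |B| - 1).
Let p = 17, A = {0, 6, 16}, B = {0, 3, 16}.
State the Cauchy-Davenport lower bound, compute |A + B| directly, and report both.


Cauchy-Davenport: |A + B| ≥ min(p, |A| + |B| - 1) for A, B nonempty in Z/pZ.
|A| = 3, |B| = 3, p = 17.
CD lower bound = min(17, 3 + 3 - 1) = min(17, 5) = 5.
Compute A + B mod 17 directly:
a = 0: 0+0=0, 0+3=3, 0+16=16
a = 6: 6+0=6, 6+3=9, 6+16=5
a = 16: 16+0=16, 16+3=2, 16+16=15
A + B = {0, 2, 3, 5, 6, 9, 15, 16}, so |A + B| = 8.
Verify: 8 ≥ 5? Yes ✓.

CD lower bound = 5, actual |A + B| = 8.


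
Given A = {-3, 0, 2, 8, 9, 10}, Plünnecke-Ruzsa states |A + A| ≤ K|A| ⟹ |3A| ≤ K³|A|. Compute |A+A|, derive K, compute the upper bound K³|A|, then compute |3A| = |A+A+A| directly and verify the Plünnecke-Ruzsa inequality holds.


|A| = 6.
Step 1: Compute A + A by enumerating all 36 pairs.
A + A = {-6, -3, -1, 0, 2, 4, 5, 6, 7, 8, 9, 10, 11, 12, 16, 17, 18, 19, 20}, so |A + A| = 19.
Step 2: Doubling constant K = |A + A|/|A| = 19/6 = 19/6 ≈ 3.1667.
Step 3: Plünnecke-Ruzsa gives |3A| ≤ K³·|A| = (3.1667)³ · 6 ≈ 190.5278.
Step 4: Compute 3A = A + A + A directly by enumerating all triples (a,b,c) ∈ A³; |3A| = 35.
Step 5: Check 35 ≤ 190.5278? Yes ✓.

K = 19/6, Plünnecke-Ruzsa bound K³|A| ≈ 190.5278, |3A| = 35, inequality holds.


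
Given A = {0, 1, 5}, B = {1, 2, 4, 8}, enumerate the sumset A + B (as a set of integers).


A + B = {a + b : a ∈ A, b ∈ B}.
Enumerate all |A|·|B| = 3·4 = 12 pairs (a, b) and collect distinct sums.
a = 0: 0+1=1, 0+2=2, 0+4=4, 0+8=8
a = 1: 1+1=2, 1+2=3, 1+4=5, 1+8=9
a = 5: 5+1=6, 5+2=7, 5+4=9, 5+8=13
Collecting distinct sums: A + B = {1, 2, 3, 4, 5, 6, 7, 8, 9, 13}
|A + B| = 10

A + B = {1, 2, 3, 4, 5, 6, 7, 8, 9, 13}


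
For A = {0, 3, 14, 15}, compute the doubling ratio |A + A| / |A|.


|A| = 4.
Compute A + A by enumerating all 16 pairs.
A + A = {0, 3, 6, 14, 15, 17, 18, 28, 29, 30}, so |A + A| = 10.
K = |A + A| / |A| = 10/4 = 5/2 ≈ 2.5000.
Reference: AP of size 4 gives K = 7/4 ≈ 1.7500; a fully generic set of size 4 gives K ≈ 2.5000.

|A| = 4, |A + A| = 10, K = 10/4 = 5/2.


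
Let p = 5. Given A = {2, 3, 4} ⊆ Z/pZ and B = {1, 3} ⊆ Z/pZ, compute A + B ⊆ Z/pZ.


Work in Z/5Z: reduce every sum a + b modulo 5.
Enumerate all 6 pairs:
a = 2: 2+1=3, 2+3=0
a = 3: 3+1=4, 3+3=1
a = 4: 4+1=0, 4+3=2
Distinct residues collected: {0, 1, 2, 3, 4}
|A + B| = 5 (out of 5 total residues).

A + B = {0, 1, 2, 3, 4}


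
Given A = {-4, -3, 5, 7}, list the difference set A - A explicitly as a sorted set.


A - A = {a - a' : a, a' ∈ A}.
Compute a - a' for each ordered pair (a, a'):
a = -4: -4--4=0, -4--3=-1, -4-5=-9, -4-7=-11
a = -3: -3--4=1, -3--3=0, -3-5=-8, -3-7=-10
a = 5: 5--4=9, 5--3=8, 5-5=0, 5-7=-2
a = 7: 7--4=11, 7--3=10, 7-5=2, 7-7=0
Collecting distinct values (and noting 0 appears from a-a):
A - A = {-11, -10, -9, -8, -2, -1, 0, 1, 2, 8, 9, 10, 11}
|A - A| = 13

A - A = {-11, -10, -9, -8, -2, -1, 0, 1, 2, 8, 9, 10, 11}


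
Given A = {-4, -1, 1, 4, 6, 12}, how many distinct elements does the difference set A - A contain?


A - A = {a - a' : a, a' ∈ A}; |A| = 6.
Bounds: 2|A|-1 ≤ |A - A| ≤ |A|² - |A| + 1, i.e. 11 ≤ |A - A| ≤ 31.
Note: 0 ∈ A - A always (from a - a). The set is symmetric: if d ∈ A - A then -d ∈ A - A.
Enumerate nonzero differences d = a - a' with a > a' (then include -d):
Positive differences: {2, 3, 5, 6, 7, 8, 10, 11, 13, 16}
Full difference set: {0} ∪ (positive diffs) ∪ (negative diffs).
|A - A| = 1 + 2·10 = 21 (matches direct enumeration: 21).

|A - A| = 21


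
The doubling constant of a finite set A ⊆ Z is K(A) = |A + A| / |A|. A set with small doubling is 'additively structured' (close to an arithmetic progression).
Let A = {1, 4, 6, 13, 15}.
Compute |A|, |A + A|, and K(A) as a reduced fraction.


|A| = 5.
Compute A + A by enumerating all 25 pairs.
A + A = {2, 5, 7, 8, 10, 12, 14, 16, 17, 19, 21, 26, 28, 30}, so |A + A| = 14.
K = |A + A| / |A| = 14/5 (already in lowest terms) ≈ 2.8000.
Reference: AP of size 5 gives K = 9/5 ≈ 1.8000; a fully generic set of size 5 gives K ≈ 3.0000.

|A| = 5, |A + A| = 14, K = 14/5.


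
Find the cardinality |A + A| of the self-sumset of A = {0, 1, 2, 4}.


A + A = {a + a' : a, a' ∈ A}; |A| = 4.
General bounds: 2|A| - 1 ≤ |A + A| ≤ |A|(|A|+1)/2, i.e. 7 ≤ |A + A| ≤ 10.
Lower bound 2|A|-1 is attained iff A is an arithmetic progression.
Enumerate sums a + a' for a ≤ a' (symmetric, so this suffices):
a = 0: 0+0=0, 0+1=1, 0+2=2, 0+4=4
a = 1: 1+1=2, 1+2=3, 1+4=5
a = 2: 2+2=4, 2+4=6
a = 4: 4+4=8
Distinct sums: {0, 1, 2, 3, 4, 5, 6, 8}
|A + A| = 8

|A + A| = 8


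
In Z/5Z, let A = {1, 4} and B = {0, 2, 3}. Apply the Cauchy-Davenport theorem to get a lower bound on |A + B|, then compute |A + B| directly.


Cauchy-Davenport: |A + B| ≥ min(p, |A| + |B| - 1) for A, B nonempty in Z/pZ.
|A| = 2, |B| = 3, p = 5.
CD lower bound = min(5, 2 + 3 - 1) = min(5, 4) = 4.
Compute A + B mod 5 directly:
a = 1: 1+0=1, 1+2=3, 1+3=4
a = 4: 4+0=4, 4+2=1, 4+3=2
A + B = {1, 2, 3, 4}, so |A + B| = 4.
Verify: 4 ≥ 4? Yes ✓.

CD lower bound = 4, actual |A + B| = 4.
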